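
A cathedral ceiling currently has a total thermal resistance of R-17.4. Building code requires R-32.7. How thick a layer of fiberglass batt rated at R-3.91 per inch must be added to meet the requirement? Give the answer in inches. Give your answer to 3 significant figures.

ΔR = 32.7 − 17.4 = 15.3 ft²·°F·h/BTU
L = ΔR / (R/in) = 15.3/3.91 = 3.913 in

3.91 in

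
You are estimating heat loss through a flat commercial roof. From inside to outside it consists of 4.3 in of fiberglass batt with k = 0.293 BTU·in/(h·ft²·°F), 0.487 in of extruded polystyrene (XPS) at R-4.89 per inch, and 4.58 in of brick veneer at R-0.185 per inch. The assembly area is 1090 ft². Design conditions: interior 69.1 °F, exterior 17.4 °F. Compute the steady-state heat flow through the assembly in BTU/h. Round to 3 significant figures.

4.3/0.293 = 14.68
0.487 × 4.89 = 2.381
4.58 × 0.185 = 0.8473
R_total = 14.68 + 2.381 + 0.8473 = 17.9 ft²·°F·h/BTU
Q = A·ΔT/R = 1090 × (69.1 − 17.4) / 17.9 = 3147 BTU/h

3150 BTU/h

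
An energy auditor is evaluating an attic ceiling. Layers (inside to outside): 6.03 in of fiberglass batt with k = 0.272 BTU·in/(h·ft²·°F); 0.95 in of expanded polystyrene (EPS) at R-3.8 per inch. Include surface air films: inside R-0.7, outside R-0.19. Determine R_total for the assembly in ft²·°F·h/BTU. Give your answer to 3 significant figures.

6.03/0.272 = 22.17
0.95 × 3.8 = 3.61
R_total = 0.7 + 22.17 + 3.61 + 0.19 = 26.67 ft²·°F·h/BTU

26.7 ft²·°F·h/BTU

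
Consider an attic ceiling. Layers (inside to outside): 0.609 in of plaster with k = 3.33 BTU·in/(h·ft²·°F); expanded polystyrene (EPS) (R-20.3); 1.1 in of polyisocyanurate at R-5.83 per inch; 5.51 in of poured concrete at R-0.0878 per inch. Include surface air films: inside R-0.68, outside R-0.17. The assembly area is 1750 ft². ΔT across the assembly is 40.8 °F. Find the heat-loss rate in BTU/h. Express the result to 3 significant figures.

0.609/3.33 = 0.1829
1.1 × 5.83 = 6.413
5.51 × 0.0878 = 0.4838
R_total = 0.68 + 0.1829 + 20.3 + 6.413 + 0.4838 + 0.17 = 28.23 ft²·°F·h/BTU
Q = A·ΔT/R = 1750 × 40.8 / 28.23 = 2529 BTU/h

2530 BTU/h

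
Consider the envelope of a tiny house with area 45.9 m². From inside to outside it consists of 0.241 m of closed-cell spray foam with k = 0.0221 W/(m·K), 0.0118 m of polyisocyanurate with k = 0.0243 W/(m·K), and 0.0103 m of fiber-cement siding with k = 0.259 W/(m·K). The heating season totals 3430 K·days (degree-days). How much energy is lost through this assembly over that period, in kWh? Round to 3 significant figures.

0.241/0.0221 = 10.9
0.0118/0.0243 = 0.4856
0.0103/0.259 = 0.03977
R_total = 10.9 + 0.4856 + 0.03977 = 11.43 m²·K/W
E = A × HDD × 24 / R / 1000 = 45.9 × 3430 × 24 / 11.43 / 1000 = 330.6 kWh

331 kWh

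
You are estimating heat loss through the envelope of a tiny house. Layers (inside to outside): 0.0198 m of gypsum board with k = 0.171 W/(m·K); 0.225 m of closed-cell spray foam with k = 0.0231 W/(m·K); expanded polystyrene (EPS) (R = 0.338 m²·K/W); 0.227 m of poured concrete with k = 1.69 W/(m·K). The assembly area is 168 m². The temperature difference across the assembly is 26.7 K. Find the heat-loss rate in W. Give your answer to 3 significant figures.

0.0198/0.171 = 0.1158
0.225/0.0231 = 9.74
0.227/1.69 = 0.1343
R_total = 0.1158 + 9.74 + 0.338 + 0.1343 = 10.33 m²·K/W
Q = A·ΔT/R = 168 × 26.7 / 10.33 = 434.3 W

434 W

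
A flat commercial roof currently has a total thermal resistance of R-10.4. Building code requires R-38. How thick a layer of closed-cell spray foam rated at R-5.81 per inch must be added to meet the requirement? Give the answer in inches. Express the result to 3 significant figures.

4.75 in

ΔR = 38 − 10.4 = 27.6 ft²·°F·h/BTU
L = ΔR / (R/in) = 27.6/5.81 = 4.75 in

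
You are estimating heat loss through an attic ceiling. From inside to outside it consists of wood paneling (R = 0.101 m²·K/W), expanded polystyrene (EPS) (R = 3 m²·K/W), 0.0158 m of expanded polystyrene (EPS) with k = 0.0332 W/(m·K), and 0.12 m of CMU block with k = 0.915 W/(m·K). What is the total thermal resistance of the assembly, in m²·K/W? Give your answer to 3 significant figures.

3.71 m²·K/W

0.0158/0.0332 = 0.4759
0.12/0.915 = 0.1311
R_total = 0.101 + 3 + 0.4759 + 0.1311 = 3.708 m²·K/W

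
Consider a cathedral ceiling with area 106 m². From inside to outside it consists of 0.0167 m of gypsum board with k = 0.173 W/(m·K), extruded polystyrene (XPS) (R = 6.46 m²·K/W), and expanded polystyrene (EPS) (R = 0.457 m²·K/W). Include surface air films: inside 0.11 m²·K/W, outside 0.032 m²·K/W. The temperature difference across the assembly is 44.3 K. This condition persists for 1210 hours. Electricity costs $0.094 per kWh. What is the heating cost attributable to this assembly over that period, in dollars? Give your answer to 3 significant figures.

0.0167/0.173 = 0.09653
R_total = 0.11 + 0.09653 + 6.46 + 0.457 + 0.032 = 7.156 m²·K/W
Q = 106 × 44.3 / 7.156 = 656.2 W
E = 656.2 W × 1210 h / 1000 = 794.1 kWh
Cost = 794.1 × 0.094 = $74.64

74.6 dollars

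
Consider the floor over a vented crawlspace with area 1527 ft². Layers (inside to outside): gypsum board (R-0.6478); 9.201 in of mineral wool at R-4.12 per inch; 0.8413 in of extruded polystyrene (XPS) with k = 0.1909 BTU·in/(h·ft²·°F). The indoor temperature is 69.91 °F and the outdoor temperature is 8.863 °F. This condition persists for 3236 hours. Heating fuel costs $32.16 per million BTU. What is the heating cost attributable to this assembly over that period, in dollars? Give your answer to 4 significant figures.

9.201 × 4.12 = 37.908
0.8413/0.1909 = 4.407
R_total = 0.6478 + 37.908 + 4.407 = 42.963 ft²·°F·h/BTU
Q = 1527 × (69.91 − 8.863) / 42.963 = 2169.7 BTU/h
E = 2169.7 × 3236 = 7021300 BTU
Cost = 7021300/10⁶ × 32.16 = $225.81

225.8 dollars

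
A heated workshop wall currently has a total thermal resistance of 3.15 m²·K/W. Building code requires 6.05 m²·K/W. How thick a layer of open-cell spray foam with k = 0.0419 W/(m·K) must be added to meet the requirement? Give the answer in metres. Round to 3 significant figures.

0.122 m

ΔR = 6.05 − 3.15 = 2.9 m²·K/W
L = ΔR × k = 2.9 × 0.0419 = 0.1215 m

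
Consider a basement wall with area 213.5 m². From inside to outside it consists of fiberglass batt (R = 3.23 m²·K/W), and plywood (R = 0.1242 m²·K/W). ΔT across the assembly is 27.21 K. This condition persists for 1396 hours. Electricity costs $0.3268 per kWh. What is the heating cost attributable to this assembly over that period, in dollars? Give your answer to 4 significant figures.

R_total = 3.23 + 0.1242 = 3.3542 m²·K/W
Q = 213.5 × 27.21 / 3.3542 = 1732 W
E = 1732 W × 1396 h / 1000 = 2417.8 kWh
Cost = 2417.8 × 0.3268 = $790.14

790.1 dollars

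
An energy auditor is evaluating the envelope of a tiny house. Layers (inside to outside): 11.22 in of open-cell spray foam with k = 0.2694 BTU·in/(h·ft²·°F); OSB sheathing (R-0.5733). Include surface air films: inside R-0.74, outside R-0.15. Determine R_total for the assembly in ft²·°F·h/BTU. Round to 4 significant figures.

43.11 ft²·°F·h/BTU

11.22/0.2694 = 41.648
R_total = 0.74 + 41.648 + 0.5733 + 0.15 = 43.111 ft²·°F·h/BTU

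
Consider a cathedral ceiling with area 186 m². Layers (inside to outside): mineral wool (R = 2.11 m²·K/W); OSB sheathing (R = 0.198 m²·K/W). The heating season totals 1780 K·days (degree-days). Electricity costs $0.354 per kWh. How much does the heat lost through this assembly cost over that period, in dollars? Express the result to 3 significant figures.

1220 dollars

R_total = 2.11 + 0.198 = 2.308 m²·K/W
E = A × HDD × 24 / R / 1000 = 186 × 1780 × 24 / 2.308 / 1000 = 3443 kWh
Cost = 3443 × 0.354 = $1219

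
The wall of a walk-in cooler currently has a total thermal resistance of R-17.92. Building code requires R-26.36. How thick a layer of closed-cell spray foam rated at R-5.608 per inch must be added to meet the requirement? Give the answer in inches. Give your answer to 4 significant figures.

1.505 in

ΔR = 26.36 − 17.92 = 8.44 ft²·°F·h/BTU
L = ΔR / (R/in) = 8.44/5.608 = 1.505 in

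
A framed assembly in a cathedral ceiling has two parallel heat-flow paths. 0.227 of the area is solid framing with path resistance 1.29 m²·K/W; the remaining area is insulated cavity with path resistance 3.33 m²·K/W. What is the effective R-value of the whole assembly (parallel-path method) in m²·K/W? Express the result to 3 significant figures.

U_eff = 0.773/3.33 + 0.227/1.29 = 0.2321 + 0.176 = 0.4081
R_eff = 1/U_eff = 2.45 m²·K/W

2.45 m²·K/W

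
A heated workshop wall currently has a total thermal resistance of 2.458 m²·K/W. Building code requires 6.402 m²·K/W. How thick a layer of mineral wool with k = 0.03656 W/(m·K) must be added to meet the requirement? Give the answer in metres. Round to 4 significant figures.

ΔR = 6.402 − 2.458 = 3.944 m²·K/W
L = ΔR × k = 3.944 × 0.03656 = 0.14419 m

0.1442 m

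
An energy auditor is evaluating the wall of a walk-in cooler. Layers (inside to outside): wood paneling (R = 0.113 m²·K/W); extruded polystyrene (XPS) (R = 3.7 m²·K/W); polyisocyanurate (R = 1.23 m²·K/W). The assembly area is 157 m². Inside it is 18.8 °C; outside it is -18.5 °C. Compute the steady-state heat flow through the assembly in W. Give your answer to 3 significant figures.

R_total = 0.113 + 3.7 + 1.23 = 5.043 m²·K/W
Q = A·ΔT/R = 157 × (18.8 − (-18.5)) / 5.043 = 1161 W

1160 W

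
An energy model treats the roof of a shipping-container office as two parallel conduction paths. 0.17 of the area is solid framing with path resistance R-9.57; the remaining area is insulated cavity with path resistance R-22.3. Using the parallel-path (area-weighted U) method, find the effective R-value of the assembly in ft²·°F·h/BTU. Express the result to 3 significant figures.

U_eff = 0.83/22.3 + 0.17/9.57 = 0.03722 + 0.01776 = 0.05498
R_eff = 1/U_eff = 18.19 ft²·°F·h/BTU

18.2 ft²·°F·h/BTU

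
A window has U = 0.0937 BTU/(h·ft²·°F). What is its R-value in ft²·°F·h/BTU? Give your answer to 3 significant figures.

R = 1/U = 1/0.0937 = 10.67

10.7 ft²·°F·h/BTU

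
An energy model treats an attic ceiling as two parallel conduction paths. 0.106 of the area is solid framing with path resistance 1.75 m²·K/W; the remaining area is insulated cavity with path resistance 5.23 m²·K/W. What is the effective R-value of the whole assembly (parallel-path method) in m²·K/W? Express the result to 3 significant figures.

U_eff = 0.894/5.23 + 0.106/1.75 = 0.1709 + 0.06057 = 0.2315
R_eff = 1/U_eff = 4.319 m²·K/W

4.32 m²·K/W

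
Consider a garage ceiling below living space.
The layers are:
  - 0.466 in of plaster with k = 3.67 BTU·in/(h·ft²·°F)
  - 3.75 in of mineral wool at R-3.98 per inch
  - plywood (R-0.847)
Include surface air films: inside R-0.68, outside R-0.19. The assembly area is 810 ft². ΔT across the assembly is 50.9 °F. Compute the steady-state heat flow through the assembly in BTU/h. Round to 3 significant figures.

2460 BTU/h

0.466/3.67 = 0.127
3.75 × 3.98 = 14.93
R_total = 0.68 + 0.127 + 14.93 + 0.847 + 0.19 = 16.77 ft²·°F·h/BTU
Q = A·ΔT/R = 810 × 50.9 / 16.77 = 2459 BTU/h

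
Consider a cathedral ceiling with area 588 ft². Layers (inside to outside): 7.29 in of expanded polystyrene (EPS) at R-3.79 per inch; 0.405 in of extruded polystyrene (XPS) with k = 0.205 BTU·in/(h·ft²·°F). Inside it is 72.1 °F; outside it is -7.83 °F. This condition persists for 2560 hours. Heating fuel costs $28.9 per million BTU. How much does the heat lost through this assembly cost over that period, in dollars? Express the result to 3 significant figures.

7.29 × 3.79 = 27.63
0.405/0.205 = 1.976
R_total = 27.63 + 1.976 = 29.6 ft²·°F·h/BTU
Q = 588 × (72.1 − (-7.83)) / 29.6 = 1588 BTU/h
E = 1588 × 2560 = 4064000 BTU
Cost = 4064000/10⁶ × 28.9 = $117.5

117 dollars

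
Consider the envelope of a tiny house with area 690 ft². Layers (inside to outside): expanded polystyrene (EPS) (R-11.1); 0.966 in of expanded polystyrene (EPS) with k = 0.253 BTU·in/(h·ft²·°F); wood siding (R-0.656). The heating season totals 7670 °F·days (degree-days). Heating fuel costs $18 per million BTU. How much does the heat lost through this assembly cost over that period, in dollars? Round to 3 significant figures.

0.966/0.253 = 3.818
R_total = 11.1 + 3.818 + 0.656 = 15.57 ft²·°F·h/BTU
E = A × HDD × 24 / R = 690 × 7670 × 24 / 15.57 = 8155000 BTU
Cost = 8155000/10⁶ × 18 = $146.8

147 dollars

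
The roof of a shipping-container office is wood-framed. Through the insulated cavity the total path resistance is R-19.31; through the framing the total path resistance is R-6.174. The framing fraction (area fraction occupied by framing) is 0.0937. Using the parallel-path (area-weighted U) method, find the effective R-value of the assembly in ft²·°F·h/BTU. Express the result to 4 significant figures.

16.10 ft²·°F·h/BTU

U_eff = 0.9063/19.31 + 0.0937/6.174 = 0.046934 + 0.015177 = 0.062111
R_eff = 1/U_eff = 16.1 ft²·°F·h/BTU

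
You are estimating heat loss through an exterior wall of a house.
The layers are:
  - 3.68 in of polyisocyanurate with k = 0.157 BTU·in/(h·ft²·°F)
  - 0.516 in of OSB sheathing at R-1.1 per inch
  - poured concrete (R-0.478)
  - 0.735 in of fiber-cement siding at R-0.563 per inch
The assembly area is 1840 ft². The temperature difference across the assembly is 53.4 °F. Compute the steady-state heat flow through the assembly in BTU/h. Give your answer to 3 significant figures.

3950 BTU/h

3.68/0.157 = 23.44
0.516 × 1.1 = 0.5676
0.735 × 0.563 = 0.4138
R_total = 23.44 + 0.5676 + 0.478 + 0.4138 = 24.9 ft²·°F·h/BTU
Q = A·ΔT/R = 1840 × 53.4 / 24.9 = 3946 BTU/h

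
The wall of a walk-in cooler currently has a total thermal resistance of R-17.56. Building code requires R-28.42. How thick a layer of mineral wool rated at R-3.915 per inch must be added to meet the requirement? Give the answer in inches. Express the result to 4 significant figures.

2.774 in

ΔR = 28.42 − 17.56 = 10.86 ft²·°F·h/BTU
L = ΔR / (R/in) = 10.86/3.915 = 2.7739 in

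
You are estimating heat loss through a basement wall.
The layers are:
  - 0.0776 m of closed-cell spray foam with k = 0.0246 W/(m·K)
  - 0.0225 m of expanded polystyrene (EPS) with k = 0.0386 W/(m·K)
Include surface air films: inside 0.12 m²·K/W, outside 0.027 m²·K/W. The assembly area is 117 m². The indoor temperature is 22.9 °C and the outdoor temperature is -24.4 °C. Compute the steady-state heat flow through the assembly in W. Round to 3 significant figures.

1420 W

0.0776/0.0246 = 3.154
0.0225/0.0386 = 0.5829
R_total = 0.12 + 3.154 + 0.5829 + 0.027 = 3.884 m²·K/W
Q = A·ΔT/R = 117 × (22.9 − (-24.4)) / 3.884 = 1425 W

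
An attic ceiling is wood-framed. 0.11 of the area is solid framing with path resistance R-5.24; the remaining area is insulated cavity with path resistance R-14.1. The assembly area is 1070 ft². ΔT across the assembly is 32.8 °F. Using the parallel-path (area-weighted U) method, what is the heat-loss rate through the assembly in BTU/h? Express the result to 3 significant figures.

2950 BTU/h

U_eff = 0.89/14.1 + 0.11/5.24 = 0.06312 + 0.02099 = 0.08411
R_eff = 1/U_eff = 11.89 ft²·°F·h/BTU
Q = 1070 × 32.8 / 11.89 = 2952 BTU/h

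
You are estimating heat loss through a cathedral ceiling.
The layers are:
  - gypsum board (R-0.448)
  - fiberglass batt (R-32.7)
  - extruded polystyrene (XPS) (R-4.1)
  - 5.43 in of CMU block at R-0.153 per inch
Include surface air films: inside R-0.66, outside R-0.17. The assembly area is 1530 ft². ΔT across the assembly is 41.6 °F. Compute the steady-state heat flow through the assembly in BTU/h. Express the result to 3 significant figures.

1640 BTU/h

5.43 × 0.153 = 0.8308
R_total = 0.66 + 0.448 + 32.7 + 4.1 + 0.8308 + 0.17 = 38.91 ft²·°F·h/BTU
Q = A·ΔT/R = 1530 × 41.6 / 38.91 = 1636 BTU/h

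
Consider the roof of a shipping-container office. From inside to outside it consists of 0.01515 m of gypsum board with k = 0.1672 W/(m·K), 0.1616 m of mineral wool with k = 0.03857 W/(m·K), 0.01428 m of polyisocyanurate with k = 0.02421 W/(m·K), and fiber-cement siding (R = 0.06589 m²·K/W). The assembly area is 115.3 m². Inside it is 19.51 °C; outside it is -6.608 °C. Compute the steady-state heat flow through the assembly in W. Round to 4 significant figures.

610.1 W

0.01515/0.1672 = 0.09061
0.1616/0.03857 = 4.1898
0.01428/0.02421 = 0.58984
R_total = 0.09061 + 4.1898 + 0.58984 + 0.06589 = 4.9361 m²·K/W
Q = A·ΔT/R = 115.3 × (19.51 − (-6.608)) / 4.9361 = 610.07 W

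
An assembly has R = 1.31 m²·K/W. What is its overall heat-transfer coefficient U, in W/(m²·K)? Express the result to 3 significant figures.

U = 1/R = 1/1.31 = 0.7634

0.763 W/(m²·K)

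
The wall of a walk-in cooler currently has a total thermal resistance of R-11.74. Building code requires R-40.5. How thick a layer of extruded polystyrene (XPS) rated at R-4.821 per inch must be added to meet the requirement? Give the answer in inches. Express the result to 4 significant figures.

5.966 in

ΔR = 40.5 − 11.74 = 28.76 ft²·°F·h/BTU
L = ΔR / (R/in) = 28.76/4.821 = 5.9656 in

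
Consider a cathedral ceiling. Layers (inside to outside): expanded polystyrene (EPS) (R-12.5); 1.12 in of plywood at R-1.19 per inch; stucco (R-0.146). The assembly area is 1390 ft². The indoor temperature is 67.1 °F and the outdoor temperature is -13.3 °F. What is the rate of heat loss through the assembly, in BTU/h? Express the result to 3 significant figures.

1.12 × 1.19 = 1.333
R_total = 12.5 + 1.333 + 0.146 = 13.98 ft²·°F·h/BTU
Q = A·ΔT/R = 1390 × (67.1 − (-13.3)) / 13.98 = 7995 BTU/h

7990 BTU/h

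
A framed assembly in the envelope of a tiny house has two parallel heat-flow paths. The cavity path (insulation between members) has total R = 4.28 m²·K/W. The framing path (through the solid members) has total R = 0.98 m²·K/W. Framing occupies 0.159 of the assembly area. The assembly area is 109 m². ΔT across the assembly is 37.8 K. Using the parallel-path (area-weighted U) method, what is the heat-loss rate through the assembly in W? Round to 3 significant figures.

U_eff = 0.841/4.28 + 0.159/0.98 = 0.1965 + 0.1622 = 0.3587
R_eff = 1/U_eff = 2.788 m²·K/W
Q = 109 × 37.8 / 2.788 = 1478 W

1480 W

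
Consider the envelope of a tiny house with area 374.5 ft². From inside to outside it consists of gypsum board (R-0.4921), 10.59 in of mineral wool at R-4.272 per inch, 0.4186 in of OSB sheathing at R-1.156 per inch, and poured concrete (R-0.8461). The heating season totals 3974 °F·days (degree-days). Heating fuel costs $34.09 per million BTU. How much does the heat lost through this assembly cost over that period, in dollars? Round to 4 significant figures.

25.87 dollars

10.59 × 4.272 = 45.24
0.4186 × 1.156 = 0.4839
R_total = 0.4921 + 45.24 + 0.4839 + 0.8461 = 47.063 ft²·°F·h/BTU
E = A × HDD × 24 / R = 374.5 × 3974 × 24 / 47.063 = 758950 BTU
Cost = 758950/10⁶ × 34.09 = $25.873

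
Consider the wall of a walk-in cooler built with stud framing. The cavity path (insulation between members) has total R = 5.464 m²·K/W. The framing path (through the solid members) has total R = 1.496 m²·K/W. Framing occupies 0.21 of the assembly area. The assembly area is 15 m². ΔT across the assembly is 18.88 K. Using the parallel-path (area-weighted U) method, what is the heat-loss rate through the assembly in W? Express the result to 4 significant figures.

80.70 W

U_eff = 0.79/5.464 + 0.21/1.496 = 0.14458 + 0.14037 = 0.28496
R_eff = 1/U_eff = 3.5093 m²·K/W
Q = 15 × 18.88 / 3.5093 = 80.7 W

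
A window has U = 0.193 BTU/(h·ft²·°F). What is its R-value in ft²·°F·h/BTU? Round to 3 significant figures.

5.18 ft²·°F·h/BTU

R = 1/U = 1/0.193 = 5.181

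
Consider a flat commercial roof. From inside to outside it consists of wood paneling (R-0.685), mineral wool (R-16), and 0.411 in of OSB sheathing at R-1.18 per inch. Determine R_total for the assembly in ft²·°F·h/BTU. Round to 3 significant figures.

0.411 × 1.18 = 0.485
R_total = 0.685 + 16 + 0.485 = 17.17 ft²·°F·h/BTU

17.2 ft²·°F·h/BTU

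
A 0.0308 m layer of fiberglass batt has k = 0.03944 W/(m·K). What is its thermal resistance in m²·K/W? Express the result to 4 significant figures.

0.7809 m²·K/W

R = L/k = 0.0308/0.03944 = 0.78093 m²·K/W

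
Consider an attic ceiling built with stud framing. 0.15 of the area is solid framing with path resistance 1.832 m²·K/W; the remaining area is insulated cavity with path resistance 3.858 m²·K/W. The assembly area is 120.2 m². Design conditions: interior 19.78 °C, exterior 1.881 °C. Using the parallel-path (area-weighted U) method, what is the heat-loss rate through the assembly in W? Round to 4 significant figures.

650.2 W

U_eff = 0.85/3.858 + 0.15/1.832 = 0.22032 + 0.081878 = 0.3022
R_eff = 1/U_eff = 3.3091 m²·K/W
Q = 120.2 × (19.78 − 1.881) / 3.3091 = 650.17 W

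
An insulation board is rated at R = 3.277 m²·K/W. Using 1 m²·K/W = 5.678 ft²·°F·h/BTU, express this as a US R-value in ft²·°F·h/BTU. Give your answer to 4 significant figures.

R_US = 3.277 × 5.678 = 18.607

18.61 ft²·°F·h/BTU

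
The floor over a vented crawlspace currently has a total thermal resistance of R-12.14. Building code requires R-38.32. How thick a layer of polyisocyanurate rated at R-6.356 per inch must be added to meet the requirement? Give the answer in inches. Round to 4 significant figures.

4.119 in

ΔR = 38.32 − 12.14 = 26.18 ft²·°F·h/BTU
L = ΔR / (R/in) = 26.18/6.356 = 4.1189 in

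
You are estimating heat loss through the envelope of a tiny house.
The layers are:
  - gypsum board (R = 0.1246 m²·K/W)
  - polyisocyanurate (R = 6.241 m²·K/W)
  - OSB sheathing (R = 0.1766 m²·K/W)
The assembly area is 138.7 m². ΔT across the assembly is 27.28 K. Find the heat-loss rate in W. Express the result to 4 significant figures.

578.4 W

R_total = 0.1246 + 6.241 + 0.1766 = 6.5422 m²·K/W
Q = A·ΔT/R = 138.7 × 27.28 / 6.5422 = 578.36 W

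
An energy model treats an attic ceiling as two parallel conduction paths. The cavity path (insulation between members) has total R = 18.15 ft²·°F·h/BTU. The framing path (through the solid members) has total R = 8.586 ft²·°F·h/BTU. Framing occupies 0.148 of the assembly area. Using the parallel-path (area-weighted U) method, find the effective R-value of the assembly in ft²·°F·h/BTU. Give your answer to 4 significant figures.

U_eff = 0.852/18.15 + 0.148/8.586 = 0.046942 + 0.017237 = 0.06418
R_eff = 1/U_eff = 15.581 ft²·°F·h/BTU

15.58 ft²·°F·h/BTU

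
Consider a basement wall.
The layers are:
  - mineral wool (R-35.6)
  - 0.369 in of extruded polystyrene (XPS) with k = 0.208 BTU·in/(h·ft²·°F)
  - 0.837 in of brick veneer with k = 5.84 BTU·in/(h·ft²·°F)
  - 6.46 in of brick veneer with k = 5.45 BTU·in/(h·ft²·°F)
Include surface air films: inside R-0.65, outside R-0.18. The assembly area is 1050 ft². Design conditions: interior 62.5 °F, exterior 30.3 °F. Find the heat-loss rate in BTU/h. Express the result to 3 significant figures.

0.369/0.208 = 1.774
0.837/5.84 = 0.1433
6.46/5.45 = 1.185
R_total = 0.65 + 35.6 + 1.774 + 0.1433 + 1.185 + 0.18 = 39.53 ft²·°F·h/BTU
Q = A·ΔT/R = 1050 × (62.5 − 30.3) / 39.53 = 855.2 BTU/h

855 BTU/h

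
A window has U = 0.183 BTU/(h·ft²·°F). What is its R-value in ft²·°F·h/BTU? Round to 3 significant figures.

5.46 ft²·°F·h/BTU

R = 1/U = 1/0.183 = 5.464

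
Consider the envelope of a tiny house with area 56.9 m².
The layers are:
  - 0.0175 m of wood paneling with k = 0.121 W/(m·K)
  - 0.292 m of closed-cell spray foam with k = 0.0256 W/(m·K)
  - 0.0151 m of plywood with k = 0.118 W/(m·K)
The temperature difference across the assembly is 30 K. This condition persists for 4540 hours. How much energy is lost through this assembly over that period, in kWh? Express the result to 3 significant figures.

664 kWh

0.0175/0.121 = 0.1446
0.292/0.0256 = 11.41
0.0151/0.118 = 0.128
R_total = 0.1446 + 11.41 + 0.128 = 11.68 m²·K/W
Q = 56.9 × 30 / 11.68 = 146.2 W
E = 146.2 W × 4540 h / 1000 = 663.6 kWh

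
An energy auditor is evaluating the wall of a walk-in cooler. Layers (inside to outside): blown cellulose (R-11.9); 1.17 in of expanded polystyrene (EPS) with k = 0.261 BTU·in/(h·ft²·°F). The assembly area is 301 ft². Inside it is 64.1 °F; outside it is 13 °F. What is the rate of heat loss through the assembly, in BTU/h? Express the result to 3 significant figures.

1.17/0.261 = 4.483
R_total = 11.9 + 4.483 = 16.38 ft²·°F·h/BTU
Q = A·ΔT/R = 301 × (64.1 − 13) / 16.38 = 938.9 BTU/h

939 BTU/h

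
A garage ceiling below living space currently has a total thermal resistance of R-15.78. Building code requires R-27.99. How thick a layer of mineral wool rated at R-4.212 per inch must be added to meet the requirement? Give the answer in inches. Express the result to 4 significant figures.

2.899 in

ΔR = 27.99 − 15.78 = 12.21 ft²·°F·h/BTU
L = ΔR / (R/in) = 12.21/4.212 = 2.8989 in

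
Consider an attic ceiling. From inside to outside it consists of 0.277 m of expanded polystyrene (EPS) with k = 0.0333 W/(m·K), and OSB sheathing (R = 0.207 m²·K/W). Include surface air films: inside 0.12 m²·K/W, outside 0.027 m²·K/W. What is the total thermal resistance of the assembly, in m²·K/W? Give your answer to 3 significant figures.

8.67 m²·K/W

0.277/0.0333 = 8.318
R_total = 0.12 + 8.318 + 0.207 + 0.027 = 8.672 m²·K/W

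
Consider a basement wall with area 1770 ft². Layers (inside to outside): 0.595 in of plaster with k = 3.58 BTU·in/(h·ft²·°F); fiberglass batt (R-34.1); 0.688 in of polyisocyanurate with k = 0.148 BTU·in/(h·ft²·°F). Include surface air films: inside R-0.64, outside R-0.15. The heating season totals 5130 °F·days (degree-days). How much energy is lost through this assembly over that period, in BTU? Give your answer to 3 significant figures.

0.595/3.58 = 0.1662
0.688/0.148 = 4.649
R_total = 0.64 + 0.1662 + 34.1 + 4.649 + 0.15 = 39.7 ft²·°F·h/BTU
E = A × HDD × 24 / R = 1770 × 5130 × 24 / 39.7 = 5489000 BTU

5490000 BTU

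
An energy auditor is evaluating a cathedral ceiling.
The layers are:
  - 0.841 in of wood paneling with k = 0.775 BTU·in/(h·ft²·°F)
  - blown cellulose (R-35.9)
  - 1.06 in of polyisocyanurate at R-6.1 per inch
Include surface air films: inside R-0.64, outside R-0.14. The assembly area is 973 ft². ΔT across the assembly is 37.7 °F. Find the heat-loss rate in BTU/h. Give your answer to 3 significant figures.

829 BTU/h

0.841/0.775 = 1.085
1.06 × 6.1 = 6.466
R_total = 0.64 + 1.085 + 35.9 + 6.466 + 0.14 = 44.23 ft²·°F·h/BTU
Q = A·ΔT/R = 973 × 37.7 / 44.23 = 829.3 BTU/h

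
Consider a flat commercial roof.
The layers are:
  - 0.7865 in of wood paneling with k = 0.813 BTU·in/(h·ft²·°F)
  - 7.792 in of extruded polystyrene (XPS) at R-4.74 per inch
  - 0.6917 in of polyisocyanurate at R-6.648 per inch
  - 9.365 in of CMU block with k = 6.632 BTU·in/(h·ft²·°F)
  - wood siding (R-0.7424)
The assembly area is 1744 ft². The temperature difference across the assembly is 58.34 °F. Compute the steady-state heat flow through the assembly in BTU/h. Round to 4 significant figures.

0.7865/0.813 = 0.9674
7.792 × 4.74 = 36.934
0.6917 × 6.648 = 4.5984
9.365/6.632 = 1.4121
R_total = 0.9674 + 36.934 + 4.5984 + 1.4121 + 0.7424 = 44.654 ft²·°F·h/BTU
Q = A·ΔT/R = 1744 × 58.34 / 44.654 = 2278.5 BTU/h

2278 BTU/h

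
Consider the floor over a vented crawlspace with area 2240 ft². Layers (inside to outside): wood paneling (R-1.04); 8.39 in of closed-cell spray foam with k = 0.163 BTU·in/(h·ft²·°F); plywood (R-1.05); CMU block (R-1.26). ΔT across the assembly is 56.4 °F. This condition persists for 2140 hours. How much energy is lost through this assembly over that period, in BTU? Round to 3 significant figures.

4930000 BTU

8.39/0.163 = 51.47
R_total = 1.04 + 51.47 + 1.05 + 1.26 = 54.82 ft²·°F·h/BTU
Q = 2240 × 56.4 / 54.82 = 2304 BTU/h
E = 2304 × 2140 = 4932000 BTU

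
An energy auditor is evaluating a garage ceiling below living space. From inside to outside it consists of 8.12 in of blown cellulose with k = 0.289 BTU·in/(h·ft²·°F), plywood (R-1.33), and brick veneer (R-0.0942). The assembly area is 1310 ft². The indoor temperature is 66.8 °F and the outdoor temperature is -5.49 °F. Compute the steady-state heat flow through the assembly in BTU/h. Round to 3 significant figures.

3210 BTU/h

8.12/0.289 = 28.1
R_total = 28.1 + 1.33 + 0.0942 = 29.52 ft²·°F·h/BTU
Q = A·ΔT/R = 1310 × (66.8 − (-5.49)) / 29.52 = 3208 BTU/h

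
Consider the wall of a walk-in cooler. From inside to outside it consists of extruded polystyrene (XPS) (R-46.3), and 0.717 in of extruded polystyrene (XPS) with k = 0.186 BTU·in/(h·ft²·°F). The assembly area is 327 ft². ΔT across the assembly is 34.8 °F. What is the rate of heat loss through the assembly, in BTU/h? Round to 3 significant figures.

0.717/0.186 = 3.855
R_total = 46.3 + 3.855 = 50.15 ft²·°F·h/BTU
Q = A·ΔT/R = 327 × 34.8 / 50.15 = 226.9 BTU/h

227 BTU/h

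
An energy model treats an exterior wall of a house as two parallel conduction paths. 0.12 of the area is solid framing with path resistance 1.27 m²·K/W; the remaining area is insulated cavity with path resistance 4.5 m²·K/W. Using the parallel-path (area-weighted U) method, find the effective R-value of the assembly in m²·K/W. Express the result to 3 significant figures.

3.45 m²·K/W

U_eff = 0.88/4.5 + 0.12/1.27 = 0.1956 + 0.09449 = 0.29
R_eff = 1/U_eff = 3.448 m²·K/W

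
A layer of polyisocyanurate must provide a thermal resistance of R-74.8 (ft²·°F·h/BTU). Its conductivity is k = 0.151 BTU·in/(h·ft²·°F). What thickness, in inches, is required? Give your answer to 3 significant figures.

11.3 in

L = R × k = 74.8 × 0.151 = 11.29 in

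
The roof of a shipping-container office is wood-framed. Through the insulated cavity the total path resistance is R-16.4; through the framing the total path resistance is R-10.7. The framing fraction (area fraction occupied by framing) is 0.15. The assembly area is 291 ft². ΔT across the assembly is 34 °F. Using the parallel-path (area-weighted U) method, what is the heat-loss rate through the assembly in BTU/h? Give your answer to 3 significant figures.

U_eff = 0.85/16.4 + 0.15/10.7 = 0.05183 + 0.01402 = 0.06585
R_eff = 1/U_eff = 15.19 ft²·°F·h/BTU
Q = 291 × 34 / 15.19 = 651.5 BTU/h

651 BTU/h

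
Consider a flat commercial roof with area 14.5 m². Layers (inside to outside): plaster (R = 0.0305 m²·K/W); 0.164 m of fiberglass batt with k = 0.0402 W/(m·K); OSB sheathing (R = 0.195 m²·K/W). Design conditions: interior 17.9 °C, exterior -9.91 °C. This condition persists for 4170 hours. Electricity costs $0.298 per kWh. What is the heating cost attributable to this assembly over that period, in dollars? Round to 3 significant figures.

116 dollars

0.164/0.0402 = 4.08
R_total = 0.0305 + 4.08 + 0.195 = 4.305 m²·K/W
Q = 14.5 × (17.9 − (-9.91)) / 4.305 = 93.67 W
E = 93.67 W × 4170 h / 1000 = 390.6 kWh
Cost = 390.6 × 0.298 = $116.4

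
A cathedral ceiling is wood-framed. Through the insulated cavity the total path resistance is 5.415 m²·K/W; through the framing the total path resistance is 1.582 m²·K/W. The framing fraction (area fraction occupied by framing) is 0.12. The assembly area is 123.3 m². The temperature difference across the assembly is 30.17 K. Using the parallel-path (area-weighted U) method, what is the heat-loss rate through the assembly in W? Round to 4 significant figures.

U_eff = 0.88/5.415 + 0.12/1.582 = 0.16251 + 0.075853 = 0.23836
R_eff = 1/U_eff = 4.1952 m²·K/W
Q = 123.3 × 30.17 / 4.1952 = 886.71 W

886.7 W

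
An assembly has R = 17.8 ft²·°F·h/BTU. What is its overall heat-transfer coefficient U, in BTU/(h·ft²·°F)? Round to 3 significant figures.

U = 1/R = 1/17.8 = 0.05618

0.0562 BTU/(h·ft²·°F)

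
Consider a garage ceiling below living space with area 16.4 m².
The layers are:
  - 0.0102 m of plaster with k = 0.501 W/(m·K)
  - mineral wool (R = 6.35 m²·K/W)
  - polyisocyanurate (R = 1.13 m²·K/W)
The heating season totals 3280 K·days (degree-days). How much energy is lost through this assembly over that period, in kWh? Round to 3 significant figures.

172 kWh

0.0102/0.501 = 0.02036
R_total = 0.02036 + 6.35 + 1.13 = 7.5 m²·K/W
E = A × HDD × 24 / R / 1000 = 16.4 × 3280 × 24 / 7.5 / 1000 = 172.1 kWh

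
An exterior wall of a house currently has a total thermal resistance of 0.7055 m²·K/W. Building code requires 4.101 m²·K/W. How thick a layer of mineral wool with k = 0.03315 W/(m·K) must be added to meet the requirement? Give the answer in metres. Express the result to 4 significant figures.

ΔR = 4.101 − 0.7055 = 3.3955 m²·K/W
L = ΔR × k = 3.3955 × 0.03315 = 0.11256 m

0.1126 m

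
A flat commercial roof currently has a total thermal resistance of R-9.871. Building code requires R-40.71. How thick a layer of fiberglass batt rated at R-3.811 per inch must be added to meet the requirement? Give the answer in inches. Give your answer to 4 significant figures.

8.092 in

ΔR = 40.71 − 9.871 = 30.839 ft²·°F·h/BTU
L = ΔR / (R/in) = 30.839/3.811 = 8.0921 in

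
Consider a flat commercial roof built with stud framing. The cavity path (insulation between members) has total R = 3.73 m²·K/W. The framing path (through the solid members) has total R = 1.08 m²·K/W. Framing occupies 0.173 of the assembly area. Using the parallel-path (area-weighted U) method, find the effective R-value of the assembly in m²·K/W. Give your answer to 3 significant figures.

2.62 m²·K/W

U_eff = 0.827/3.73 + 0.173/1.08 = 0.2217 + 0.1602 = 0.3819
R_eff = 1/U_eff = 2.618 m²·K/W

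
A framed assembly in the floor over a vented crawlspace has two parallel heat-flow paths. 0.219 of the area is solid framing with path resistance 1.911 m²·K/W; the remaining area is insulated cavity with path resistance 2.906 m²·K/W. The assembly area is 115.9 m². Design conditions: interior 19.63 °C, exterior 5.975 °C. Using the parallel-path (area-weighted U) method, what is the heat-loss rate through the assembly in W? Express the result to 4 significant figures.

U_eff = 0.781/2.906 + 0.219/1.911 = 0.26875 + 0.1146 = 0.38335
R_eff = 1/U_eff = 2.6086 m²·K/W
Q = 115.9 × (19.63 − 5.975) / 2.6086 = 606.7 W

606.7 W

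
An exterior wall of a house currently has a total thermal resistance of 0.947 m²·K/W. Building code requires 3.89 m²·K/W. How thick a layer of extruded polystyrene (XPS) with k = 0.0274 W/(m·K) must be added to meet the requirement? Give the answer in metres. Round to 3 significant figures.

0.0806 m

ΔR = 3.89 − 0.947 = 2.943 m²·K/W
L = ΔR × k = 2.943 × 0.0274 = 0.08064 m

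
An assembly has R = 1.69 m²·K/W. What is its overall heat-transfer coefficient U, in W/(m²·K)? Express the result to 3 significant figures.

0.592 W/(m²·K)

U = 1/R = 1/1.69 = 0.5917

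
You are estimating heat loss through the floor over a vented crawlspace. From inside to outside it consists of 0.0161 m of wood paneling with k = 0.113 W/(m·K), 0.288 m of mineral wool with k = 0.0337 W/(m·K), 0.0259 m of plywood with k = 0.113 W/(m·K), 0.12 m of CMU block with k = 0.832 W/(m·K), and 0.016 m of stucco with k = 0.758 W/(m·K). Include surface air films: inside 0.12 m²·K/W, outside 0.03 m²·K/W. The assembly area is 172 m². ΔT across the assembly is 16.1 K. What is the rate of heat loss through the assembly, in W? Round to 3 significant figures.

300 W

0.0161/0.113 = 0.1425
0.288/0.0337 = 8.546
0.0259/0.113 = 0.2292
0.12/0.832 = 0.1442
0.016/0.758 = 0.02111
R_total = 0.12 + 0.1425 + 8.546 + 0.2292 + 0.1442 + 0.02111 + 0.03 = 9.233 m²·K/W
Q = A·ΔT/R = 172 × 16.1 / 9.233 = 299.9 W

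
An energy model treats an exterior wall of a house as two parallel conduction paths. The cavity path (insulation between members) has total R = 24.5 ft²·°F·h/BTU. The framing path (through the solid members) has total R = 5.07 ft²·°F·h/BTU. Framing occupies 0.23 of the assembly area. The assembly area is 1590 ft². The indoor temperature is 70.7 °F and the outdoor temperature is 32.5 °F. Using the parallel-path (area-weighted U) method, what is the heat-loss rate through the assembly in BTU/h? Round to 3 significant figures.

4660 BTU/h

U_eff = 0.77/24.5 + 0.23/5.07 = 0.03143 + 0.04536 = 0.07679
R_eff = 1/U_eff = 13.02 ft²·°F·h/BTU
Q = 1590 × (70.7 − 32.5) / 13.02 = 4664 BTU/h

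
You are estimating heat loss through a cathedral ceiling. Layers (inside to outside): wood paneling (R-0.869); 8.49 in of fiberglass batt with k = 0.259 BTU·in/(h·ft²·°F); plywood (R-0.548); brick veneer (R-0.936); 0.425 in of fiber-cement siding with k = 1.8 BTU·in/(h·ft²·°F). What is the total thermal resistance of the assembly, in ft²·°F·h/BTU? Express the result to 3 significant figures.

35.4 ft²·°F·h/BTU

8.49/0.259 = 32.78
0.425/1.8 = 0.2361
R_total = 0.869 + 32.78 + 0.548 + 0.936 + 0.2361 = 35.37 ft²·°F·h/BTU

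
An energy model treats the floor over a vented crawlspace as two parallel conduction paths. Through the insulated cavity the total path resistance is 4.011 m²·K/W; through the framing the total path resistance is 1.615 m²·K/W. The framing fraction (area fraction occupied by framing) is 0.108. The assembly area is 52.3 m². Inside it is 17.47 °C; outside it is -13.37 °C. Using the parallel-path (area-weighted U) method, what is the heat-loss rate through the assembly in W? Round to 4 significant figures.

U_eff = 0.892/4.011 + 0.108/1.615 = 0.22239 + 0.066873 = 0.28926
R_eff = 1/U_eff = 3.4571 m²·K/W
Q = 52.3 × (17.47 − (-13.37)) / 3.4571 = 466.56 W

466.6 W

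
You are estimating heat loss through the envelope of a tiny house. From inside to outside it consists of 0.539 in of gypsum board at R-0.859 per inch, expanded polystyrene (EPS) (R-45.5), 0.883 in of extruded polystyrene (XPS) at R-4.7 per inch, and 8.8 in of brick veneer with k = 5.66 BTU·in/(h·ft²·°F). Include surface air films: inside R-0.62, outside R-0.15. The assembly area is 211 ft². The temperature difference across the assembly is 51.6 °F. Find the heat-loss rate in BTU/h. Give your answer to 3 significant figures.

0.539 × 0.859 = 0.463
0.883 × 4.7 = 4.15
8.8/5.66 = 1.555
R_total = 0.62 + 0.463 + 45.5 + 4.15 + 1.555 + 0.15 = 52.44 ft²·°F·h/BTU
Q = A·ΔT/R = 211 × 51.6 / 52.44 = 207.6 BTU/h

208 BTU/h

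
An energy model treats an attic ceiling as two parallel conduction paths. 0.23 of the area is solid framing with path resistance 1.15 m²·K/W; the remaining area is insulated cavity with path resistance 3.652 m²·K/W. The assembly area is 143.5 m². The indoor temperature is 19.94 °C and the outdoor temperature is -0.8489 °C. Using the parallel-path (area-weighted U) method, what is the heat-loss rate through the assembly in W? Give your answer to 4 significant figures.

U_eff = 0.77/3.652 + 0.23/1.15 = 0.21084 + 0.2 = 0.41084
R_eff = 1/U_eff = 2.434 m²·K/W
Q = 143.5 × (19.94 − (-0.8489)) / 2.434 = 1225.6 W

1226 W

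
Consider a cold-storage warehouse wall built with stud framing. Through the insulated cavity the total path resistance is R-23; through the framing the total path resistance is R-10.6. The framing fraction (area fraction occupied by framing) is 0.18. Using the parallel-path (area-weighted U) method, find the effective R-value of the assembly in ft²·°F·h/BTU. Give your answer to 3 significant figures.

19.0 ft²·°F·h/BTU

U_eff = 0.82/23 + 0.18/10.6 = 0.03565 + 0.01698 = 0.05263
R_eff = 1/U_eff = 19 ft²·°F·h/BTU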